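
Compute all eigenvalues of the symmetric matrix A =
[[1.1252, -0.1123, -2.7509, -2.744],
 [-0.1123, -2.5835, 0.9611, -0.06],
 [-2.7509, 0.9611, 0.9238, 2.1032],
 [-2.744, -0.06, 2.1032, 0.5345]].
sigma(A) ≈ {-3, -2, -1, 6}

A is real symmetric, so its spectrum consists of real eigenvalues. Expanding the characteristic polynomial of the displayed matrix gives
  det(λ I - A) = p(λ) = λ^4 + (0)λ^3 + (-25)λ^2 + (-60.0012)λ + (-36.0019).
Solving p(λ) = 0 yields eigenvalues ≈ -3, -2, -1, 6. (A is shown rounded to 4 decimals, so these recover the underlying integer eigenvalues to within that precision.)
Verification: the trace of A = 0 equals the sum of eigenvalues 0, and det(A) ≈ -36.0019 matches the eigenvalue product -36.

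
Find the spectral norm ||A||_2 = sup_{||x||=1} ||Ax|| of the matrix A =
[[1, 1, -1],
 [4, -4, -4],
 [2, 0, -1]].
||A||_2 ≈ 7.1808 (= sqrt(largest eigenvalue of A^T A))

||A||_2 = sigma_max(A) = sqrt(lambda_max(A^T A)). Form the symmetric matrix M = A^T A =
[[21, -15, -19],
 [-15, 17, 15],
 [-19, 15, 18]].
Its characteristic polynomial (trace, sum of principal 2x2 minors, determinant of M give the coefficients) is
  p(λ) = det(λ I - M) = λ^3 - 56λ^2 + 230λ - 64.
No integer candidate from the rational root theorem (±divisors of 64) is a root, so the roots are irrational. The cubic discriminant is Δ = 86995872 > 0, so there are three distinct real roots. p(0) = -64 and p(1) = 111 have opposite signs, so a root lies in (0, 1); Newton's method refines it to λ ≈ 0.3001. p(4) = 24 and p(5) = -189 have opposite signs, so a root lies in (4, 5); Newton's method refines it to λ ≈ 4.1364. p(51) = -1339 and p(52) = 1080 have opposite signs, so a root lies in (51, 52); Newton's method refines it to λ ≈ 51.5636. Check (Vieta): the three roots sum to 56, matching tr M = 56.
So the eigenvalues of A^T A are ≈ 0.3001, 4.1364, 51.5636 (all ≥ 0, as they must be for A^T A). The largest is λ_max ≈ 51.5636, hence ||A||_2 = sqrt(λ_max) ≈ 7.1808.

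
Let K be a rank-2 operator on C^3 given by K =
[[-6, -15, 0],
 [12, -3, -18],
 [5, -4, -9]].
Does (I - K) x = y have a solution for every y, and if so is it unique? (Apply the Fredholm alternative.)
(I - K) is invertible (det(I - K) = 226 ≠ 0), so for every y in C^3 the equation (I - K) x = y has a unique solution.

K has rank 2 and factors as K = U V^T = u1 v1^T + u2 v2^T with u1 = (3, 3, 2), v1 = (1, -3, -3), u2 = (3, -3, -1), v2 = (-3, -2, 3) (multiplying out reproduces the displayed K). The nonzero eigenvalues of U V^T coincide with those of the 2 x 2 matrix G = V^T U = [[v1·u1, v1·u2], [v2·u1, v2·u2]] = [[-12, 15], [-9, -6]], and by the Sylvester determinant identity det(I_3 - U V^T) = det(I_2 - V^T U) = det([[13, -15], [9, 7]]) = (13)(7) - (-15)(9) = 226. (Direct check: I - K =
[[7, 15, 0],
 [-12, 4, 18],
 [-5, 4, 10]]
has determinant 226.) The finite-dimensional Fredholm alternative says: either (I - K) is invertible, or ker(I - K) ≠ {0} and then range(I - K) = ker((I - K)^*)^⊥, with dim ker(I - K) = dim ker((I - K)^*). Since det(I - K) ≠ 0, 1 is not an eigenvalue of K and ker(I - K) = {0}, so we are in the first case: for every y there is a unique x = (I - K)^(-1) y. (Explicitly, by the Woodbury identity, (I - U V^T)^(-1) = I + U (I_2 - G)^(-1) V^T.)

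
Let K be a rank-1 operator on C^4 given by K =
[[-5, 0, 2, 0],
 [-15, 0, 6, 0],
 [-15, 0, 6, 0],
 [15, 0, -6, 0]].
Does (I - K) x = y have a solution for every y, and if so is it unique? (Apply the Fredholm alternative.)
(I - K) is singular (det(I - K) = 0, i.e. 1 ∈ sigma(K)). (I - K) x = y is solvable iff y ⊥ ker((I - K)^*) = span{(-5, 0, 2, 0)}, i.e. iff -5y_1 + 2y_3 = 0. When solvable, the solutions are x = y + c·(1, 3, 3, -3), c arbitrary (ker(I - K) = span{(1, 3, 3, -3)}, dimension 1).

K has rank 1, so it is an outer product K = u v^T: every row of K is a multiple of one row vector. Reading off the entries, u = (1, 3, 3, -3) and v = (-5, 0, 2, 0) (row i of K equals u_i·v^T). A rank-one matrix u v^T satisfies K u = u (v·u) and kills the (3)-dimensional subspace v^⊥, so its characteristic polynomial is lambda^3 (lambda - v·u) with v·u = tr K = 1. Hence the eigenvalues of I - K are 1 (multiplicity 3) and 1 - (1) = 0, so det(I - K) = 0. (Direct check: I - K =
[[6, 0, -2, 0],
 [15, 1, -6, 0],
 [15, 0, -5, 0],
 [-15, 0, 6, 1]]
has determinant 0.) So 1 is an eigenvalue of K and (I - K) is not invertible. The finite-dimensional Fredholm alternative says: either (I - K) is invertible, or ker(I - K) ≠ {0} and then range(I - K) = ker((I - K)^*)^⊥, with dim ker(I - K) = dim ker((I - K)^*). We are in the second case, so we need both kernels. Kernel of I - K: (I - K) u = u - u (v·u) = u - u = 0, so ker(I - K) = span{u} = span{(1, 3, 3, -3)} (it is exactly 1-dimensional because rank(I - K) = 3). Kernel of the adjoint: K is real, so (I - K)^* = I - K^T = I - v u^T, and (I - v u^T) v = v - v (u·v) = 0; hence ker((I - K)^*) = span{v} = span{(-5, 0, 2, 0)}. Therefore (I - K) x = y is solvable iff <y, v> = 0, i.e. iff -5y_1 + 2y_3 = 0. When this holds, K y = u (v·y) = 0, so (I - K) y = y and x = y is a particular solution; the full solution set is the line x = y + c·u = y + c·(1, 3, 3, -3), c ∈ C.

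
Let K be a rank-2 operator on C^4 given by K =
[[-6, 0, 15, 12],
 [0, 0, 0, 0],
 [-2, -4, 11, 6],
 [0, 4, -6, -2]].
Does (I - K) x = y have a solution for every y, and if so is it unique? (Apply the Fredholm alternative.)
(I - K) is invertible (det(I - K) = -12 ≠ 0), so for every y in C^4 the equation (I - K) x = y has a unique solution.

K has rank 2 and factors as K = U V^T = u1 v1^T + u2 v2^T with u1 = (-3, 0, -3, 2), v1 = (0, 2, -3, -1), u2 = (-3, 0, -1, 0), v2 = (2, -2, -2, -3) (multiplying out reproduces the displayed K). The nonzero eigenvalues of U V^T coincide with those of the 2 x 2 matrix G = V^T U = [[v1·u1, v1·u2], [v2·u1, v2·u2]] = [[7, 3], [-6, -4]], and by the Sylvester determinant identity det(I_4 - U V^T) = det(I_2 - V^T U) = det([[-6, -3], [6, 5]]) = (-6)(5) - (-3)(6) = -12. (Direct check: I - K =
[[7, 0, -15, -12],
 [0, 1, 0, 0],
 [2, 4, -10, -6],
 [0, -4, 6, 3]]
has determinant -12.) The finite-dimensional Fredholm alternative says: either (I - K) is invertible, or ker(I - K) ≠ {0} and then range(I - K) = ker((I - K)^*)^⊥, with dim ker(I - K) = dim ker((I - K)^*). Since det(I - K) ≠ 0, 1 is not an eigenvalue of K and ker(I - K) = {0}, so we are in the first case: for every y there is a unique x = (I - K)^(-1) y. (Explicitly, by the Woodbury identity, (I - U V^T)^(-1) = I + U (I_2 - G)^(-1) V^T.)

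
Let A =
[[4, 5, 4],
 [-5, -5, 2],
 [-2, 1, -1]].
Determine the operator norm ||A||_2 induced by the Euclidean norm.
||A||_2 ≈ 9.6496 (= sqrt(largest eigenvalue of A^T A))

||A||_2 = sigma_max(A) = sqrt(lambda_max(A^T A)). Form the symmetric matrix M = A^T A =
[[45, 43, 8],
 [43, 51, 9],
 [8, 9, 21]].
Its characteristic polynomial (trace, sum of principal 2x2 minors, determinant of M give the coefficients) is
  p(λ) = det(λ I - M) = λ^3 - 117λ^2 + 2317λ - 8649.
No integer candidate from the rational root theorem (±divisors of 8649) is a root, so the roots are irrational. The cubic discriminant is Δ = 8508623792 > 0, so there are three distinct real roots. p(4) = -1189 and p(5) = 136 have opposite signs, so a root lies in (4, 5); Newton's method refines it to λ ≈ 4.8897. p(18) = 981 and p(19) = -4 have opposite signs, so a root lies in (18, 19); Newton's method refines it to λ ≈ 18.9962. p(93) = -744 and p(94) = 5921 have opposite signs, so a root lies in (93, 94); Newton's method refines it to λ ≈ 93.1141. Check (Vieta): the three roots sum to 117, matching tr M = 117.
So the eigenvalues of A^T A are ≈ 4.8897, 18.9962, 93.1141 (all ≥ 0, as they must be for A^T A). The largest is λ_max ≈ 93.1141, hence ||A||_2 = sqrt(λ_max) ≈ 9.6496.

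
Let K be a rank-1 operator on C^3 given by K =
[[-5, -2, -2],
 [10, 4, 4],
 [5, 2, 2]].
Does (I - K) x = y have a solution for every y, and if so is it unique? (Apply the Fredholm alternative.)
(I - K) is singular (det(I - K) = 0, i.e. 1 ∈ sigma(K)). (I - K) x = y is solvable iff y ⊥ ker((I - K)^*) = span{(-5, -2, -2)}, i.e. iff -5y_1 - 2y_2 - 2y_3 = 0. When solvable, the solutions are x = y + c·(1, -2, -1), c arbitrary (ker(I - K) = span{(1, -2, -1)}, dimension 1).

K has rank 1, so it is an outer product K = u v^T: every row of K is a multiple of one row vector. Reading off the entries, u = (1, -2, -1) and v = (-5, -2, -2) (row i of K equals u_i·v^T). A rank-one matrix u v^T satisfies K u = u (v·u) and kills the (2)-dimensional subspace v^⊥, so its characteristic polynomial is lambda^2 (lambda - v·u) with v·u = tr K = 1. Hence the eigenvalues of I - K are 1 (multiplicity 2) and 1 - (1) = 0, so det(I - K) = 0. (Direct check: I - K =
[[6, 2, 2],
 [-10, -3, -4],
 [-5, -2, -1]]
has determinant 0.) So 1 is an eigenvalue of K and (I - K) is not invertible. The finite-dimensional Fredholm alternative says: either (I - K) is invertible, or ker(I - K) ≠ {0} and then range(I - K) = ker((I - K)^*)^⊥, with dim ker(I - K) = dim ker((I - K)^*). We are in the second case, so we need both kernels. Kernel of I - K: (I - K) u = u - u (v·u) = u - u = 0, so ker(I - K) = span{u} = span{(1, -2, -1)} (it is exactly 1-dimensional because rank(I - K) = 2). Kernel of the adjoint: K is real, so (I - K)^* = I - K^T = I - v u^T, and (I - v u^T) v = v - v (u·v) = 0; hence ker((I - K)^*) = span{v} = span{(-5, -2, -2)}. Therefore (I - K) x = y is solvable iff <y, v> = 0, i.e. iff -5y_1 - 2y_2 - 2y_3 = 0. When this holds, K y = u (v·y) = 0, so (I - K) y = y and x = y is a particular solution; the full solution set is the line x = y + c·u = y + c·(1, -2, -1), c ∈ C.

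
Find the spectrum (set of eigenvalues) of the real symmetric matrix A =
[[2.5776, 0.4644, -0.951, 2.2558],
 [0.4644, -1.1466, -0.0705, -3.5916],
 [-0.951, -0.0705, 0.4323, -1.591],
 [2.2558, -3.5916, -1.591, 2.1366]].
sigma(A) ≈ {-4, 0, 2, 6}

A is real symmetric, so its spectrum consists of real eigenvalues. Expanding the characteristic polynomial of the displayed matrix gives
  det(λ I - A) = p(λ) = λ^4 + (-4)λ^3 + (-20)λ^2 + (48)λ + (0.0012).
Solving p(λ) = 0 yields eigenvalues ≈ -4, 0, 2, 6. (A is shown rounded to 4 decimals, so these recover the underlying integer eigenvalues to within that precision.)
Verification: the trace of A = 4 equals the sum of eigenvalues 4, and det(A) ≈ 0.0012 matches the eigenvalue product 0.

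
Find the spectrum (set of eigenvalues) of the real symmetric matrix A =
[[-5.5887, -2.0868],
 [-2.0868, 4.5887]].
sigma(A) ≈ {-6, 5}

A is real symmetric, so its spectrum consists of real eigenvalues. Expanding the characteristic polynomial of the displayed matrix gives
  det(λ I - A) = p(λ) = λ^2 + (1)λ + (-30).
Solving p(λ) = 0 yields eigenvalues ≈ -6, 5. (A is shown rounded to 4 decimals, so these recover the underlying integer eigenvalues to within that precision.)
Verification: the trace of A = -1 equals the sum of eigenvalues -1, and det(A) ≈ -29.9996 matches the eigenvalue product -30.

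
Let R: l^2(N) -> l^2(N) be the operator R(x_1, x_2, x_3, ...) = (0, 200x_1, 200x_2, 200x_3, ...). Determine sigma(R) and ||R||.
sigma(R) = closed disk {z in C : |z| ≤ 200}; ||R|| = 200

Note R = 200·U where U is the unit right shift (U x)_k = x_{k-1} (with x_0 := 0); so ||R|| = 200||U|| and sigma(R) = 200·sigma(U). ||R x||^2 = sum_{k≥1} |200x_k|^2 = 40000||x||^2, so ||R|| = 200 and sigma(R) ⊂ {|z| ≤ 200}. For any |lambda| < 200, the equation (R - lambda I) x = 0 forces x_1 = 0, then 200x_k = lambda x_{k+1} ⇒ x = 0, so R has no eigenvalues. But (R - lambda I) is not surjective for |lambda| < 200: solving (R - lambda I) x = e_1 would require x_n proportional to (lambda/200)^(-n), which is not in l^2. So every |lambda| < 200 lies in the residual spectrum. The boundary |lambda| = 200 is in the approximate point spectrum (the spectrum is closed). Hence sigma(R) is the closed disk of radius 200.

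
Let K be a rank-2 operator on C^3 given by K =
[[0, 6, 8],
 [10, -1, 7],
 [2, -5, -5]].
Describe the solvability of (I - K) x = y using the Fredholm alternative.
(I - K) is invertible (det(I - K) = -29 ≠ 0), so for every y in C^3 the equation (I - K) x = y has a unique solution.

K has rank 2 and factors as K = U V^T = u1 v1^T + u2 v2^T with u1 = (-2, -3, 1), v1 = (-2, -1, -3), u2 = (2, -2, -2), v2 = (-2, 2, 1) (multiplying out reproduces the displayed K). The nonzero eigenvalues of U V^T coincide with those of the 2 x 2 matrix G = V^T U = [[v1·u1, v1·u2], [v2·u1, v2·u2]] = [[4, 4], [-1, -10]], and by the Sylvester determinant identity det(I_3 - U V^T) = det(I_2 - V^T U) = det([[-3, -4], [1, 11]]) = (-3)(11) - (-4)(1) = -29. (Direct check: I - K =
[[1, -6, -8],
 [-10, 2, -7],
 [-2, 5, 6]]
has determinant -29.) The finite-dimensional Fredholm alternative says: either (I - K) is invertible, or ker(I - K) ≠ {0} and then range(I - K) = ker((I - K)^*)^⊥, with dim ker(I - K) = dim ker((I - K)^*). Since det(I - K) ≠ 0, 1 is not an eigenvalue of K and ker(I - K) = {0}, so we are in the first case: for every y there is a unique x = (I - K)^(-1) y. (Explicitly, by the Woodbury identity, (I - U V^T)^(-1) = I + U (I_2 - G)^(-1) V^T.)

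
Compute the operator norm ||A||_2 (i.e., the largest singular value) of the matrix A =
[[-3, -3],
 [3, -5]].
||A||_2 = 6 (= sqrt(largest eigenvalue of A^T A))

||A||_2 = sigma_max(A) = sqrt(lambda_max(A^T A)). Form the symmetric matrix M = A^T A =
[[18, -6],
 [-6, 34]].
Its characteristic polynomial (trace, determinant of M give the coefficients) is
  p(λ) = det(λ I - M) = λ^2 - 52λ + 576.
For λ^2 - 52λ + 576 the discriminant is 400. It is a perfect square (20^2), so the roots are rational: λ = (52 ± 20)/2 = 36, 16.
So the eigenvalues of A^T A are ≈ 16, 36 (all ≥ 0, as they must be for A^T A). The largest is λ_max = 36, hence ||A||_2 = sqrt(λ_max) = 6.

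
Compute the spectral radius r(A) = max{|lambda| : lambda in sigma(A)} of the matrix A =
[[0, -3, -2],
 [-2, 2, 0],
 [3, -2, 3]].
r(A) ≈ 3.566

The eigenvalues of A are the roots of its characteristic polynomial. With M = A (coefficients from the trace, the sum of principal 2x2 minors, and det A):
  p(λ) = det(λ I - M) = λ^3 - 5λ^2 + 6λ + 14.
No integer candidate from the rational root theorem (±divisors of 14) is a root, so the roots are irrational. The cubic discriminant is Δ = -5816 < 0, so there is one real root and a complex-conjugate pair. p(-2) = -26 and p(-1) = 2 have opposite signs, so a root lies in (-2, -1); Newton's method refines it to λ ≈ -1.1009. Dividing out (λ - (-1.1009)) leaves approximately λ^2 - 6.1009λ + 12.7166. For λ^2 - 6.1009λ + 12.7166 the discriminant is -13.6453. It is negative, so the remaining roots are the complex-conjugate pair λ ≈ 3.0505 ± 1.847i. Their product equals the constant term, so |λ|^2 ≈ 12.7166 and |λ| ≈ 3.566.
Thus the eigenvalues (to 4 decimals) are -1.1009 (modulus 1.1009); 3.0505 ± 1.847i (modulus 3.566). The spectral radius is the largest modulus: r(A) ≈ 3.566. (Cross-check: r(A) ≤ ||A||_2 ≈ 5.2697; equality holds whenever A is normal, though it can also hold for some non-normal A.)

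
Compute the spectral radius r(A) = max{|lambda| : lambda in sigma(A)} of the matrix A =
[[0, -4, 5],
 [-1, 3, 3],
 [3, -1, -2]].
r(A) ≈ 5.4023

The eigenvalues of A are the roots of its characteristic polynomial. With M = A (coefficients from the trace, the sum of principal 2x2 minors, and det A):
  p(λ) = det(λ I - M) = λ^3 - λ^2 - 22λ + 68.
No integer candidate from the rational root theorem (±divisors of 68) is a root, so the roots are irrational. The cubic discriminant is Δ = -54572 < 0, so there is one real root and a complex-conjugate pair. p(-6) = -52 and p(-5) = 28 have opposite signs, so a root lies in (-6, -5); Newton's method refines it to λ ≈ -5.4023. Dividing out (λ - (-5.4023)) leaves approximately λ^2 - 6.4023λ + 12.5872. For λ^2 - 6.4023λ + 12.5872 the discriminant is -9.3593. It is negative, so the remaining roots are the complex-conjugate pair λ ≈ 3.2012 ± 1.5297i. Their product equals the constant term, so |λ|^2 ≈ 12.5872 and |λ| ≈ 3.5478.
Thus the eigenvalues (to 4 decimals) are -5.4023 (modulus 5.4023); 3.2012 ± 1.5297i (modulus 3.5478). The spectral radius is the largest modulus: r(A) ≈ 5.4023. (Cross-check: r(A) ≤ ||A||_2 ≈ 6.6102; equality holds whenever A is normal, though it can also hold for some non-normal A.)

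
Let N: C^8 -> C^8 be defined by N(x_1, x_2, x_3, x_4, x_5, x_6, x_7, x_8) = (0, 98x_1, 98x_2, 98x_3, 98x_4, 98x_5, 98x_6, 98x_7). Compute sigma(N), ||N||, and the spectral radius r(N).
sigma(N) = {0}; ||N|| = 98; r(N) = 0. (N is nilpotent with N^8 = 0.)

On C^8, N is a strictly lower-triangular matrix with 98 on the subdiagonal and zeros elsewhere, so its characteristic polynomial is lambda^8 and every eigenvalue is 0: sigma(N) = {0}. For the operator norm, N e_i = 98e_{i+1} for i = 1, ..., 7 and N e_8 = 0, so the singular values of N are 98 (with multiplicity 7) and 0; hence ||N|| = 98. The spectral radius r(N) = max|lambda| = 0. Note ||N|| > r(N) — characteristic of non-normal nilpotent operators. Indeed N^8 = 0.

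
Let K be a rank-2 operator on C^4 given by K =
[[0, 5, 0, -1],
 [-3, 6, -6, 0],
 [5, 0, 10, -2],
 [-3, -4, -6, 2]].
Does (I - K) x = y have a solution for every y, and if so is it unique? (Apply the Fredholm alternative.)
(I - K) is invertible (det(I - K) = 75 ≠ 0), so for every y in C^4 the equation (I - K) x = y has a unique solution.

K has rank 2 and factors as K = U V^T = u1 v1^T + u2 v2^T with u1 = (-1, 0, -2, 2), v1 = (-1, -3, -2, 1), u2 = (1, 3, -3, 1), v2 = (-1, 2, -2, 0) (multiplying out reproduces the displayed K). The nonzero eigenvalues of U V^T coincide with those of the 2 x 2 matrix G = V^T U = [[v1·u1, v1·u2], [v2·u1, v2·u2]] = [[7, -3], [5, 11]], and by the Sylvester determinant identity det(I_4 - U V^T) = det(I_2 - V^T U) = det([[-6, 3], [-5, -10]]) = (-6)(-10) - (3)(-5) = 75. (Direct check: I - K =
[[1, -5, 0, 1],
 [3, -5, 6, 0],
 [-5, 0, -9, 2],
 [3, 4, 6, -1]]
has determinant 75.) The finite-dimensional Fredholm alternative says: either (I - K) is invertible, or ker(I - K) ≠ {0} and then range(I - K) = ker((I - K)^*)^⊥, with dim ker(I - K) = dim ker((I - K)^*). Since det(I - K) ≠ 0, 1 is not an eigenvalue of K and ker(I - K) = {0}, so we are in the first case: for every y there is a unique x = (I - K)^(-1) y. (Explicitly, by the Woodbury identity, (I - U V^T)^(-1) = I + U (I_2 - G)^(-1) V^T.)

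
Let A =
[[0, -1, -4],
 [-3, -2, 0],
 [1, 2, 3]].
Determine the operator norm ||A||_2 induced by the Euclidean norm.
||A||_2 ≈ 5.6278 (= sqrt(largest eigenvalue of A^T A))

||A||_2 = sigma_max(A) = sqrt(lambda_max(A^T A)). Form the symmetric matrix M = A^T A =
[[10, 8, 3],
 [8, 9, 10],
 [3, 10, 25]].
Its characteristic polynomial (trace, sum of principal 2x2 minors, determinant of M give the coefficients) is
  p(λ) = det(λ I - M) = λ^3 - 44λ^2 + 392λ - 49.
No integer candidate from the rational root theorem (±divisors of 49) is a root, so the roots are irrational. The cubic discriminant is Δ = 55000197 > 0, so there are three distinct real roots. p(0) = -49 and p(1) = 300 have opposite signs, so a root lies in (0, 1); Newton's method refines it to λ ≈ 0.1268. p(12) = 47 and p(13) = -192 have opposite signs, so a root lies in (12, 13); Newton's method refines it to λ ≈ 12.2012. p(31) = -390 and p(32) = 207 have opposite signs, so a root lies in (31, 32); Newton's method refines it to λ ≈ 31.672. Check (Vieta): the three roots sum to 44, matching tr M = 44.
So the eigenvalues of A^T A are ≈ 0.1268, 12.2012, 31.672 (all ≥ 0, as they must be for A^T A). The largest is λ_max ≈ 31.672, hence ||A||_2 = sqrt(λ_max) ≈ 5.6278.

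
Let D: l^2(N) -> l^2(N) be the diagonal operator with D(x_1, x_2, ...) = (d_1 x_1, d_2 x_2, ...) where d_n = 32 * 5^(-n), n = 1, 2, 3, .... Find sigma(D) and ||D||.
sigma(D) = {32 * 5^(-n) : n ≥ 1} ∪ {0}; ||D|| = 32/5

A bounded diagonal operator on l^2 with diagonal entries d_n has spectrum equal to the closure of {d_n : n ≥ 1}: every d_n is an eigenvalue (with eigenvector e_n), so {d_n} ⊂ sigma(D); the spectrum is closed, so its closure is too; and for lambda not in the closure, (D - lambda I) has bounded inverse (the diagonal entries 1/(d_n - lambda) are bounded). For our sequence d_n = 32 * 5^(-n), n = 1, 2, 3, ...:
  - {d_n} = {32 * 5^(-n) : n ≥ 1}; the only limit point is 0
  - closure = {32 * 5^(-n) : n ≥ 1} ∪ {0}
For the norm: a diagonal operator has ||D|| = sup_n |d_n|. Here d_n = 32 * 5^(-n) is positive and decreasing, so sup_n |d_n| = d_1 = 32/5. So ||D|| = 32/5.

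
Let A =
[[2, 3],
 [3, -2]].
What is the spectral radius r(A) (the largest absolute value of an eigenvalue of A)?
r(A) = sqrt(52)/2 ≈ 3.6056

The eigenvalues of A are the roots of its characteristic polynomial. With M = A (coefficients from the trace and determinant):
  p(λ) = det(λ I - M) = λ^2 - 13.
For λ^2 - 13 the discriminant is 52. It is nonnegative but not a perfect square, so the roots are real and irrational: λ = ± sqrt(52)/2 ≈ 3.6056, -3.6056.
Thus the eigenvalues (to 4 decimals) are 3.6056 (modulus 3.6056); -3.6056 (modulus 3.6056). The spectral radius is the largest modulus: r(A) = sqrt(52)/2 ≈ 3.6056. (Cross-check: r(A) ≤ ||A||_2 ≈ 3.6056; equality holds whenever A is normal, though it can also hold for some non-normal A.)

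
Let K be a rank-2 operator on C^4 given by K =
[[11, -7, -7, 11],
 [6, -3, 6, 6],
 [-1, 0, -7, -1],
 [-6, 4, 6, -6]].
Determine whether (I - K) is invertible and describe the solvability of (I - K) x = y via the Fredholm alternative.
(I - K) is invertible (det(I - K) = -6 ≠ 0), so for every y in C^4 the equation (I - K) x = y has a unique solution.

K has rank 2 and factors as K = U V^T = u1 v1^T + u2 v2^T with u1 = (3, 0, 1, -2), v1 = (3, -2, -3, 3), u2 = (1, 3, -2, 0), v2 = (2, -1, 2, 2) (multiplying out reproduces the displayed K). The nonzero eigenvalues of U V^T coincide with those of the 2 x 2 matrix G = V^T U = [[v1·u1, v1·u2], [v2·u1, v2·u2]] = [[0, 3], [4, -5]], and by the Sylvester determinant identity det(I_4 - U V^T) = det(I_2 - V^T U) = det([[1, -3], [-4, 6]]) = (1)(6) - (-3)(-4) = -6. (Direct check: I - K =
[[-10, 7, 7, -11],
 [-6, 4, -6, -6],
 [1, 0, 8, 1],
 [6, -4, -6, 7]]
has determinant -6.) The finite-dimensional Fredholm alternative says: either (I - K) is invertible, or ker(I - K) ≠ {0} and then range(I - K) = ker((I - K)^*)^⊥, with dim ker(I - K) = dim ker((I - K)^*). Since det(I - K) ≠ 0, 1 is not an eigenvalue of K and ker(I - K) = {0}, so we are in the first case: for every y there is a unique x = (I - K)^(-1) y. (Explicitly, by the Woodbury identity, (I - U V^T)^(-1) = I + U (I_2 - G)^(-1) V^T.)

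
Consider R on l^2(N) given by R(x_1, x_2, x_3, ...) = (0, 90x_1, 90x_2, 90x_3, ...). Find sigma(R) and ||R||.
sigma(R) = closed disk {z in C : |z| ≤ 90}; ||R|| = 90

Note R = 90·U where U is the unit right shift (U x)_k = x_{k-1} (with x_0 := 0); so ||R|| = 90||U|| and sigma(R) = 90·sigma(U). ||R x||^2 = sum_{k≥1} |90x_k|^2 = 8100||x||^2, so ||R|| = 90 and sigma(R) ⊂ {|z| ≤ 90}. For any |lambda| < 90, the equation (R - lambda I) x = 0 forces x_1 = 0, then 90x_k = lambda x_{k+1} ⇒ x = 0, so R has no eigenvalues. But (R - lambda I) is not surjective for |lambda| < 90: solving (R - lambda I) x = e_1 would require x_n proportional to (lambda/90)^(-n), which is not in l^2. So every |lambda| < 90 lies in the residual spectrum. The boundary |lambda| = 90 is in the approximate point spectrum (the spectrum is closed). Hence sigma(R) is the closed disk of radius 90.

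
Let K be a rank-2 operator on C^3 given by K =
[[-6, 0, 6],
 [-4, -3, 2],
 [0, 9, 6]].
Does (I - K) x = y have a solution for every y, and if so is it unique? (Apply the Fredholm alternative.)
(I - K) is invertible (det(I - K) = -50 ≠ 0), so for every y in C^3 the equation (I - K) x = y has a unique solution.

K has rank 2 and factors as K = U V^T = u1 v1^T + u2 v2^T with u1 = (0, -1, 3), v1 = (2, 3, 0), u2 = (-3, -1, -3), v2 = (2, 0, -2) (multiplying out reproduces the displayed K). The nonzero eigenvalues of U V^T coincide with those of the 2 x 2 matrix G = V^T U = [[v1·u1, v1·u2], [v2·u1, v2·u2]] = [[-3, -9], [-6, 0]], and by the Sylvester determinant identity det(I_3 - U V^T) = det(I_2 - V^T U) = det([[4, 9], [6, 1]]) = (4)(1) - (9)(6) = -50. (Direct check: I - K =
[[7, 0, -6],
 [4, 4, -2],
 [0, -9, -5]]
has determinant -50.) The finite-dimensional Fredholm alternative says: either (I - K) is invertible, or ker(I - K) ≠ {0} and then range(I - K) = ker((I - K)^*)^⊥, with dim ker(I - K) = dim ker((I - K)^*). Since det(I - K) ≠ 0, 1 is not an eigenvalue of K and ker(I - K) = {0}, so we are in the first case: for every y there is a unique x = (I - K)^(-1) y. (Explicitly, by the Woodbury identity, (I - U V^T)^(-1) = I + U (I_2 - G)^(-1) V^T.)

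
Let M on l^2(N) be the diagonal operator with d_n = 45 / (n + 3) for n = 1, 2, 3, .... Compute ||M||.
||M|| = 45/4 (attained at n = 1)

For M diagonal, ||M|| = sup_n |d_n| = sup_n 45/(n + 3). This is positive and strictly decreasing in n, so the supremum is attained at n = 1: d_1 = 45/(1 + 3) = 45/4. Hence ||M|| = 45/4.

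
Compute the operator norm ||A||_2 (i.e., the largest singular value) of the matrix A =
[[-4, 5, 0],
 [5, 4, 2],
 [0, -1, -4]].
||A||_2 ≈ 7.0573 (= sqrt(largest eigenvalue of A^T A))

||A||_2 = sigma_max(A) = sqrt(lambda_max(A^T A)). Form the symmetric matrix M = A^T A =
[[41, 0, 10],
 [0, 42, 12],
 [10, 12, 20]].
Its characteristic polynomial (trace, sum of principal 2x2 minors, determinant of M give the coefficients) is
  p(λ) = det(λ I - M) = λ^3 - 103λ^2 + 3138λ - 24336.
No integer candidate from the rational root theorem (±divisors of 24336) is a root, so the roots are irrational. The cubic discriminant is Δ = 89518500 > 0, so there are three distinct real roots. p(11) = -950 and p(12) = 216 have opposite signs, so a root lies in (11, 12); Newton's method refines it to λ ≈ 11.8056. p(41) = 100 and p(42) = -144 have opposite signs, so a root lies in (41, 42); Newton's method refines it to λ ≈ 41.389. p(49) = -228 and p(50) = 64 have opposite signs, so a root lies in (49, 50); Newton's method refines it to λ ≈ 49.8054. Check (Vieta): the three roots sum to 103, matching tr M = 103.
So the eigenvalues of A^T A are ≈ 11.8056, 41.389, 49.8054 (all ≥ 0, as they must be for A^T A). The largest is λ_max ≈ 49.8054, hence ||A||_2 = sqrt(λ_max) ≈ 7.0573.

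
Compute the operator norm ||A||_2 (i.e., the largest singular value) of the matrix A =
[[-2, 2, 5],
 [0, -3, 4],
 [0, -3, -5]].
||A||_2 ≈ 8.4414 (= sqrt(largest eigenvalue of A^T A))

||A||_2 = sigma_max(A) = sqrt(lambda_max(A^T A)). Form the symmetric matrix M = A^T A =
[[4, -4, -10],
 [-4, 22, 13],
 [-10, 13, 66]].
Its characteristic polynomial (trace, sum of principal 2x2 minors, determinant of M give the coefficients) is
  p(λ) = det(λ I - M) = λ^3 - 92λ^2 + 1519λ - 2916.
No integer candidate from the rational root theorem (±divisors of 2916) is a root, so the roots are irrational. The cubic discriminant is Δ = 3532871748 > 0, so there are three distinct real roots. p(2) = -238 and p(3) = 840 have opposite signs, so a root lies in (2, 3); Newton's method refines it to λ ≈ 2.2078. p(18) = 450 and p(19) = -408 have opposite signs, so a root lies in (18, 19); Newton's method refines it to λ ≈ 18.535. p(71) = -928 and p(72) = 2772 have opposite signs, so a root lies in (71, 72); Newton's method refines it to λ ≈ 71.2571. Check (Vieta): the three roots sum to 92, matching tr M = 92.
So the eigenvalues of A^T A are ≈ 2.2078, 18.535, 71.2571 (all ≥ 0, as they must be for A^T A). The largest is λ_max ≈ 71.2571, hence ||A||_2 = sqrt(λ_max) ≈ 8.4414.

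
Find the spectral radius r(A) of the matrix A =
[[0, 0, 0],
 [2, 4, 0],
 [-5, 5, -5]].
r(A) = 5

The eigenvalues of A are the roots of its characteristic polynomial. With M = A (coefficients from the trace, the sum of principal 2x2 minors, and det A):
  p(λ) = det(λ I - M) = λ^3 + λ^2 - 20λ.
The constant term is 0, so λ = 0 is a root. Dividing out λ leaves p(λ) = λ(λ^2 + λ - 20). For λ^2 + λ - 20 the discriminant is 81. It is a perfect square (9^2), so the roots are rational: λ = (-1 ± 9)/2 = 4, -5.
Thus the eigenvalues (to 4 decimals) are 4 (modulus 4); -5 (modulus 5); 0 (modulus 0). The spectral radius is the largest modulus: r(A) = 5. (Cross-check: r(A) ≤ ||A||_2 ≈ 8.7614; equality holds whenever A is normal, though it can also hold for some non-normal A.)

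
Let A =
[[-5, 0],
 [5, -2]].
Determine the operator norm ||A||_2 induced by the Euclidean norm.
||A||_2 = sqrt((54 + sqrt(2516))/2) ≈ 7.2166 (= sqrt(largest eigenvalue of A^T A))

||A||_2 = sigma_max(A) = sqrt(lambda_max(A^T A)). Form the symmetric matrix M = A^T A =
[[50, -10],
 [-10, 4]].
Its characteristic polynomial (trace, determinant of M give the coefficients) is
  p(λ) = det(λ I - M) = λ^2 - 54λ + 100.
For λ^2 - 54λ + 100 the discriminant is 2516. It is nonnegative but not a perfect square, so the roots are real and irrational: λ = (54 ± sqrt(2516))/2 ≈ 52.0799, 1.9201.
So the eigenvalues of A^T A are ≈ 1.9201, 52.0799 (all ≥ 0, as they must be for A^T A). The largest is λ_max = (54 + sqrt(2516))/2 ≈ 52.0799, hence ||A||_2 = sqrt(λ_max) = sqrt((54 + sqrt(2516))/2) ≈ 7.2166.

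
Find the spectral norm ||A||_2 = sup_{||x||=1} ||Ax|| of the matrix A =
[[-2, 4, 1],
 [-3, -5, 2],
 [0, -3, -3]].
||A||_2 ≈ 7.1655 (= sqrt(largest eigenvalue of A^T A))

||A||_2 = sigma_max(A) = sqrt(lambda_max(A^T A)). Form the symmetric matrix M = A^T A =
[[13, 7, -8],
 [7, 50, 3],
 [-8, 3, 14]].
Its characteristic polynomial (trace, sum of principal 2x2 minors, determinant of M give the coefficients) is
  p(λ) = det(λ I - M) = λ^3 - 77λ^2 + 1410λ - 4761.
No integer candidate from the rational root theorem (±divisors of 4761) is a root, so the roots are irrational. The cubic discriminant is Δ = 572566041 > 0, so there are three distinct real roots. p(4) = -289 and p(5) = 489 have opposite signs, so a root lies in (4, 5); Newton's method refines it to λ ≈ 4.3528. p(21) = 153 and p(22) = -361 have opposite signs, so a root lies in (21, 22); Newton's method refines it to λ ≈ 21.3029. p(51) = -477 and p(52) = 959 have opposite signs, so a root lies in (51, 52); Newton's method refines it to λ ≈ 51.3443. Check (Vieta): the three roots sum to 77, matching tr M = 77.
So the eigenvalues of A^T A are ≈ 4.3528, 21.3029, 51.3443 (all ≥ 0, as they must be for A^T A). The largest is λ_max ≈ 51.3443, hence ||A||_2 = sqrt(λ_max) ≈ 7.1655.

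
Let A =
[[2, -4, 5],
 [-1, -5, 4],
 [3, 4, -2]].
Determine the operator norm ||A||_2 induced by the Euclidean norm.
||A||_2 ≈ 9.9953 (= sqrt(largest eigenvalue of A^T A))

||A||_2 = sigma_max(A) = sqrt(lambda_max(A^T A)). Form the symmetric matrix M = A^T A =
[[14, 9, 0],
 [9, 57, -48],
 [0, -48, 45]].
Its characteristic polynomial (trace, sum of principal 2x2 minors, determinant of M give the coefficients) is
  p(λ) = det(λ I - M) = λ^3 - 116λ^2 + 1608λ - 9.
No integer candidate from the rational root theorem (±divisors of 9) is a root, so the roots are irrational. The cubic discriminant is Δ = 18135727029 > 0, so there are three distinct real roots. p(0) = -9 and p(1) = 1484 have opposite signs, so a root lies in (0, 1); Newton's method refines it to λ ≈ 0.0056. p(16) = 119 and p(17) = -1284 have opposite signs, so a root lies in (16, 17); Newton's method refines it to λ ≈ 16.0887. p(99) = -7434 and p(100) = 791 have opposite signs, so a root lies in (99, 100); Newton's method refines it to λ ≈ 99.9057. Check (Vieta): the three roots sum to 116, matching tr M = 116.
So the eigenvalues of A^T A are ≈ 0.0056, 16.0887, 99.9057 (all ≥ 0, as they must be for A^T A). The largest is λ_max ≈ 99.9057, hence ||A||_2 = sqrt(λ_max) ≈ 9.9953.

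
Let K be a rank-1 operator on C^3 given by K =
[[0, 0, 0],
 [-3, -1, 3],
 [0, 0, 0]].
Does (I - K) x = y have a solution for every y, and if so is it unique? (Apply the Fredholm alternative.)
(I - K) is invertible (det(I - K) = 2 ≠ 0), so for every y in C^3 the equation (I - K) x = y has a unique solution.

K has rank 1, so it is an outer product K = u v^T: every row of K is a multiple of one row vector. Reading off the entries, u = (0, 1, 0) and v = (-3, -1, 3) (row i of K equals u_i·v^T). A rank-one matrix u v^T satisfies K u = u (v·u) and kills the (2)-dimensional subspace v^⊥, so its characteristic polynomial is lambda^2 (lambda - v·u) with v·u = tr K = -1. Hence the eigenvalues of I - K are 1 (multiplicity 2) and 1 - (-1) = 2, so det(I - K) = 2. (Direct check: I - K =
[[1, 0, 0],
 [3, 2, -3],
 [0, 0, 1]]
has determinant 2.) The finite-dimensional Fredholm alternative says: either (I - K) is invertible, or ker(I - K) ≠ {0} and then range(I - K) = ker((I - K)^*)^⊥, with dim ker(I - K) = dim ker((I - K)^*). Since det(I - K) ≠ 0, 1 is not an eigenvalue of K and ker(I - K) = {0}, so we are in the first case: for every y there is a unique x = (I - K)^(-1) y. Explicitly, by the Sherman–Morrison formula, (I - u v^T)^(-1) = I + u v^T/(1 - v·u), i.e. (I - K)^(-1) = I + K/(2).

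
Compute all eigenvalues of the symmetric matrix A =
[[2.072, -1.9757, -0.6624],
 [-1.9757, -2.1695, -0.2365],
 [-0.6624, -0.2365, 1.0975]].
sigma(A) ≈ {-3, 1, 3}

A is real symmetric, so its spectrum consists of real eigenvalues. Expanding the characteristic polynomial of the displayed matrix gives
  det(λ I - A) = p(λ) = λ^3 + (-1)λ^2 + (-9)λ + (9).
Solving p(λ) = 0 yields eigenvalues ≈ -3, 1, 3. (A is shown rounded to 4 decimals, so these recover the underlying integer eigenvalues to within that precision.)
Verification: the trace of A = 1 equals the sum of eigenvalues 1, and det(A) ≈ -9.0004 matches the eigenvalue product -9.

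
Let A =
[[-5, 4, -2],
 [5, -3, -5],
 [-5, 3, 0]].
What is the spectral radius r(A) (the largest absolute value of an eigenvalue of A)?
r(A) ≈ 7.5629

The eigenvalues of A are the roots of its characteristic polynomial. With M = A (coefficients from the trace, the sum of principal 2x2 minors, and det A):
  p(λ) = det(λ I - M) = λ^3 + 8λ^2 - 25.
No integer candidate from the rational root theorem (±divisors of 25) is a root, so the roots are irrational. The cubic discriminant is Δ = 34325 > 0, so there are three distinct real roots. p(-8) = -25 and p(-7) = 24 have opposite signs, so a root lies in (-8, -7); Newton's method refines it to λ ≈ -7.5629. p(-3) = 20 and p(-2) = -1 have opposite signs, so a root lies in (-3, -2); Newton's method refines it to λ ≈ -2.0498. p(1) = -16 and p(2) = 15 have opposite signs, so a root lies in (1, 2); Newton's method refines it to λ ≈ 1.6127. Check (Vieta): the three roots sum to -8, matching tr M = -8.
Thus the eigenvalues (to 4 decimals) are -7.5629 (modulus 7.5629); -2.0498 (modulus 2.0498); 1.6127 (modulus 1.6127). The spectral radius is the largest modulus: r(A) ≈ 7.5629. (Cross-check: r(A) ≤ ||A||_2 ≈ 10.5723; equality holds whenever A is normal, though it can also hold for some non-normal A.)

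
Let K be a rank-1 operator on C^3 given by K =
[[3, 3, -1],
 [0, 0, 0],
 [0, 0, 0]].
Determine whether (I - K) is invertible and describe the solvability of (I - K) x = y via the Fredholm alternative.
(I - K) is invertible (det(I - K) = -2 ≠ 0), so for every y in C^3 the equation (I - K) x = y has a unique solution.

K has rank 1, so it is an outer product K = u v^T: every row of K is a multiple of one row vector. Reading off the entries, u = (-1, 0, 0) and v = (-3, -3, 1) (row i of K equals u_i·v^T). A rank-one matrix u v^T satisfies K u = u (v·u) and kills the (2)-dimensional subspace v^⊥, so its characteristic polynomial is lambda^2 (lambda - v·u) with v·u = tr K = 3. Hence the eigenvalues of I - K are 1 (multiplicity 2) and 1 - (3) = -2, so det(I - K) = -2. (Direct check: I - K =
[[-2, -3, 1],
 [0, 1, 0],
 [0, 0, 1]]
has determinant -2.) The finite-dimensional Fredholm alternative says: either (I - K) is invertible, or ker(I - K) ≠ {0} and then range(I - K) = ker((I - K)^*)^⊥, with dim ker(I - K) = dim ker((I - K)^*). Since det(I - K) ≠ 0, 1 is not an eigenvalue of K and ker(I - K) = {0}, so we are in the first case: for every y there is a unique x = (I - K)^(-1) y. Explicitly, by the Sherman–Morrison formula, (I - u v^T)^(-1) = I + u v^T/(1 - v·u), i.e. (I - K)^(-1) = I + K/(-2).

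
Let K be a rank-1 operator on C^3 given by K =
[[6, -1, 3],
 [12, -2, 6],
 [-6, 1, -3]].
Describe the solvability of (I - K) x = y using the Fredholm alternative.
(I - K) is singular (det(I - K) = 0, i.e. 1 ∈ sigma(K)). (I - K) x = y is solvable iff y ⊥ ker((I - K)^*) = span{(6, -1, 3)}, i.e. iff 6y_1 - y_2 + 3y_3 = 0. When solvable, the solutions are x = y + c·(1, 2, -1), c arbitrary (ker(I - K) = span{(1, 2, -1)}, dimension 1).

K has rank 1, so it is an outer product K = u v^T: every row of K is a multiple of one row vector. Reading off the entries, u = (1, 2, -1) and v = (6, -1, 3) (row i of K equals u_i·v^T). A rank-one matrix u v^T satisfies K u = u (v·u) and kills the (2)-dimensional subspace v^⊥, so its characteristic polynomial is lambda^2 (lambda - v·u) with v·u = tr K = 1. Hence the eigenvalues of I - K are 1 (multiplicity 2) and 1 - (1) = 0, so det(I - K) = 0. (Direct check: I - K =
[[-5, 1, -3],
 [-12, 3, -6],
 [6, -1, 4]]
has determinant 0.) So 1 is an eigenvalue of K and (I - K) is not invertible. The finite-dimensional Fredholm alternative says: either (I - K) is invertible, or ker(I - K) ≠ {0} and then range(I - K) = ker((I - K)^*)^⊥, with dim ker(I - K) = dim ker((I - K)^*). We are in the second case, so we need both kernels. Kernel of I - K: (I - K) u = u - u (v·u) = u - u = 0, so ker(I - K) = span{u} = span{(1, 2, -1)} (it is exactly 1-dimensional because rank(I - K) = 2). Kernel of the adjoint: K is real, so (I - K)^* = I - K^T = I - v u^T, and (I - v u^T) v = v - v (u·v) = 0; hence ker((I - K)^*) = span{v} = span{(6, -1, 3)}. Therefore (I - K) x = y is solvable iff <y, v> = 0, i.e. iff 6y_1 - y_2 + 3y_3 = 0. When this holds, K y = u (v·y) = 0, so (I - K) y = y and x = y is a particular solution; the full solution set is the line x = y + c·u = y + c·(1, 2, -1), c ∈ C.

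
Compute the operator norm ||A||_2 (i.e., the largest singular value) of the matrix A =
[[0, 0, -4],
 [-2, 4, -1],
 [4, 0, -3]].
||A||_2 ≈ 5.798 (= sqrt(largest eigenvalue of A^T A))

||A||_2 = sigma_max(A) = sqrt(lambda_max(A^T A)). Form the symmetric matrix M = A^T A =
[[20, -8, -10],
 [-8, 16, -4],
 [-10, -4, 26]].
Its characteristic polynomial (trace, sum of principal 2x2 minors, determinant of M give the coefficients) is
  p(λ) = det(λ I - M) = λ^3 - 62λ^2 + 1076λ - 4096.
No integer candidate from the rational root theorem (±divisors of 4096) is a root, so the roots are irrational. The cubic discriminant is Δ = 28214592 > 0, so there are three distinct real roots. p(5) = -141 and p(6) = 344 have opposite signs, so a root lies in (5, 6); Newton's method refines it to λ ≈ 5.272. p(23) = 21 and p(24) = -160 have opposite signs, so a root lies in (23, 24); Newton's method refines it to λ ≈ 23.1116. p(33) = -169 and p(34) = 120 have opposite signs, so a root lies in (33, 34); Newton's method refines it to λ ≈ 33.6164. Check (Vieta): the three roots sum to 62, matching tr M = 62.
So the eigenvalues of A^T A are ≈ 5.272, 23.1116, 33.6164 (all ≥ 0, as they must be for A^T A). The largest is λ_max ≈ 33.6164, hence ||A||_2 = sqrt(λ_max) ≈ 5.798.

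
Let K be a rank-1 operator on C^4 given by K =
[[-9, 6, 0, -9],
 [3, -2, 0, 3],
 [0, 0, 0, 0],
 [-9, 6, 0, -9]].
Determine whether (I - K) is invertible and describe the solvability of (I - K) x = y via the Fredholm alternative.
(I - K) is invertible (det(I - K) = 21 ≠ 0), so for every y in C^4 the equation (I - K) x = y has a unique solution.

K has rank 1, so it is an outer product K = u v^T: every row of K is a multiple of one row vector. Reading off the entries, u = (3, -1, 0, 3) and v = (-3, 2, 0, -3) (row i of K equals u_i·v^T). A rank-one matrix u v^T satisfies K u = u (v·u) and kills the (3)-dimensional subspace v^⊥, so its characteristic polynomial is lambda^3 (lambda - v·u) with v·u = tr K = -20. Hence the eigenvalues of I - K are 1 (multiplicity 3) and 1 - (-20) = 21, so det(I - K) = 21. (Direct check: I - K =
[[10, -6, 0, 9],
 [-3, 3, 0, -3],
 [0, 0, 1, 0],
 [9, -6, 0, 10]]
has determinant 21.) The finite-dimensional Fredholm alternative says: either (I - K) is invertible, or ker(I - K) ≠ {0} and then range(I - K) = ker((I - K)^*)^⊥, with dim ker(I - K) = dim ker((I - K)^*). Since det(I - K) ≠ 0, 1 is not an eigenvalue of K and ker(I - K) = {0}, so we are in the first case: for every y there is a unique x = (I - K)^(-1) y. Explicitly, by the Sherman–Morrison formula, (I - u v^T)^(-1) = I + u v^T/(1 - v·u), i.e. (I - K)^(-1) = I + K/(21).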